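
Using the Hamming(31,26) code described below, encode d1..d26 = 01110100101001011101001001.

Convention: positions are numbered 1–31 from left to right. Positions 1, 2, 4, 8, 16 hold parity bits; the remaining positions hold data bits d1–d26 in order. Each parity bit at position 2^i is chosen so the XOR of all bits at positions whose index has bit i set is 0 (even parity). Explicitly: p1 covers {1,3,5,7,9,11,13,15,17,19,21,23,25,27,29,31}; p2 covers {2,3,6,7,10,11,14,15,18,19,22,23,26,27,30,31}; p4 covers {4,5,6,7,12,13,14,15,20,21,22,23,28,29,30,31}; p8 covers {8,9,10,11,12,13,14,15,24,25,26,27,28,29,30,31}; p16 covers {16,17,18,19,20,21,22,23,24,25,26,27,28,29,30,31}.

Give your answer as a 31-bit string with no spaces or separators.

1000111001001011001011101001001

Place data at non-parity positions: p1 p2 0 p4 1 1 1 p8 0 1 0 0 1 0 1 p16 0 0 1 0 1 1 1 0 1 0 0 1 0 0 1
p1 (pos 1,3,5,7,9,11,13,15,17,19,21,23,25,27,29,31): XOR of data positions = 0⊕1⊕1⊕0⊕0⊕1⊕1⊕0⊕1⊕1⊕1⊕1⊕0⊕0⊕1 = 1
p2 (pos 2,3,6,7,10,11,14,15,18,19,22,23,26,27,30,31): XOR of data positions = 0⊕1⊕1⊕1⊕0⊕0⊕1⊕0⊕1⊕1⊕1⊕0⊕0⊕0⊕1 = 0
p4 (pos 4,5,6,7,12,13,14,15,20,21,22,23,28,29,30,31): XOR of data positions = 1⊕1⊕1⊕0⊕1⊕0⊕1⊕0⊕1⊕1⊕1⊕1⊕0⊕0⊕1 = 0
p8 (pos 8,9,10,11,12,13,14,15,24,25,26,27,28,29,30,31): XOR of data positions = 0⊕1⊕0⊕0⊕1⊕0⊕1⊕0⊕1⊕0⊕0⊕1⊕0⊕0⊕1 = 0
p16 (pos 16,17,18,19,20,21,22,23,24,25,26,27,28,29,30,31): XOR of data positions = 0⊕0⊕1⊕0⊕1⊕1⊕1⊕0⊕1⊕0⊕0⊕1⊕0⊕0⊕1 = 1
Codeword: 1000111001001011001011101001001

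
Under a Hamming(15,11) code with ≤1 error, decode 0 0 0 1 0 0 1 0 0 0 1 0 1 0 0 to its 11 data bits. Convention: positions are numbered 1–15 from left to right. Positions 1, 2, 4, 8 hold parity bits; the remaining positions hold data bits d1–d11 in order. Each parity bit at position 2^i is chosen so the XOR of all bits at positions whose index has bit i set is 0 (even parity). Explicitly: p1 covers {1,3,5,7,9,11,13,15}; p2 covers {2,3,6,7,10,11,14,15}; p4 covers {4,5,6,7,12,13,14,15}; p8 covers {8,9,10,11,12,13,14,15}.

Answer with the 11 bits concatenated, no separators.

01010010100

s1 (pos 1,3,5,7,9,11,13,15): 0⊕0⊕0⊕1⊕0⊕1⊕1⊕0 = 1
s2 (pos 2,3,6,7,10,11,14,15): 0⊕0⊕0⊕1⊕0⊕1⊕0⊕0 = 0
s4 (pos 4,5,6,7,12,13,14,15): 1⊕0⊕0⊕1⊕0⊕1⊕0⊕0 = 1
s8 (pos 8,9,10,11,12,13,14,15): 0⊕0⊕0⊕1⊕0⊕1⊕0⊕0 = 0
Syndrome s8…s1 = 0101 → error at position 5.
Flip position 5: 000100100010100 → 000110100010100
Read data bits from positions 3,5,6,7,9,10,11,12,13,14,15: 01010010100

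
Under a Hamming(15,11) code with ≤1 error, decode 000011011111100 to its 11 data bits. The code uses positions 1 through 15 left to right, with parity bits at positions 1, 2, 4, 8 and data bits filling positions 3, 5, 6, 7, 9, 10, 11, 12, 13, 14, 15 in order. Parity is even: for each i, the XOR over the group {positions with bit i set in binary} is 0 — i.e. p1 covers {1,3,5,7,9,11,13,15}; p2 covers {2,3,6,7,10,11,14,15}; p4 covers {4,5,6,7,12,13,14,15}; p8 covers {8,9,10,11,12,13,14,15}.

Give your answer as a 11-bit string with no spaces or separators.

s1 (pos 1,3,5,7,9,11,13,15): 0⊕0⊕1⊕0⊕1⊕1⊕1⊕0 = 0
s2 (pos 2,3,6,7,10,11,14,15): 0⊕0⊕1⊕0⊕1⊕1⊕0⊕0 = 1
s4 (pos 4,5,6,7,12,13,14,15): 0⊕1⊕1⊕0⊕1⊕1⊕0⊕0 = 0
s8 (pos 8,9,10,11,12,13,14,15): 1⊕1⊕1⊕1⊕1⊕1⊕0⊕0 = 0
Syndrome s8…s1 = 0010 → error at position 2.
Flip position 2: 000011011111100 → 010011011111100
Read data bits from positions 3,5,6,7,9,10,11,12,13,14,15: 01101111100

01101111100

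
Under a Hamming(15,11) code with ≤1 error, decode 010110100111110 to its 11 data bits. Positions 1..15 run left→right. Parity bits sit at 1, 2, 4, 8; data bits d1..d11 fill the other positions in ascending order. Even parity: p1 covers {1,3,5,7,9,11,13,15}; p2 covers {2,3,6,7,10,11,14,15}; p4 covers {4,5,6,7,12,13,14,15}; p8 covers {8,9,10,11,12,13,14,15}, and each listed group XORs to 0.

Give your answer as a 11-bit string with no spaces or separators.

01010011110

s1 (pos 1,3,5,7,9,11,13,15): 0⊕0⊕1⊕1⊕0⊕1⊕1⊕0 = 0
s2 (pos 2,3,6,7,10,11,14,15): 1⊕0⊕0⊕1⊕1⊕1⊕1⊕0 = 1
s4 (pos 4,5,6,7,12,13,14,15): 1⊕1⊕0⊕1⊕1⊕1⊕1⊕0 = 0
s8 (pos 8,9,10,11,12,13,14,15): 0⊕0⊕1⊕1⊕1⊕1⊕1⊕0 = 1
Syndrome s8…s1 = 1010 → error at position 10.
Flip position 10: 010110100111110 → 010110100011110
Read data bits from positions 3,5,6,7,9,10,11,12,13,14,15: 01010011110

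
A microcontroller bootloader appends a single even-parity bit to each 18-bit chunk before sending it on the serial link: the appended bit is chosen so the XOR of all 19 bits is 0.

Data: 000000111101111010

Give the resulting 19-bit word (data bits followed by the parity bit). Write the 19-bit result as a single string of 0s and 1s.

0000001111011110101

XOR of the 18 data bits: 0⊕0⊕0⊕0⊕0⊕0⊕1⊕1⊕1⊕1⊕0⊕1⊕1⊕1⊕1⊕0⊕1⊕0 = 1
Parity bit = 1 (so all 19 bits XOR to 0).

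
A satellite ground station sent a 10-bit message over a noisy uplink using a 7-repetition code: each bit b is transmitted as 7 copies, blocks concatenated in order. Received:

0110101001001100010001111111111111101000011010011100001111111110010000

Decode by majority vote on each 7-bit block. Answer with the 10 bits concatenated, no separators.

1001101010

Block 1 (0110101): 4 ones → 1
Block 2 (0010011): 3 ones → 0
Block 3 (0001000): 1 one → 0
Block 4 (1111111): 7 ones → 1
Block 5 (1111111): 7 ones → 1
Block 6 (0100001): 2 ones → 0
Block 7 (1010011): 4 ones → 1
Block 8 (1000011): 3 ones → 0
Block 9 (1111111): 7 ones → 1
Block 10 (0010000): 1 one → 0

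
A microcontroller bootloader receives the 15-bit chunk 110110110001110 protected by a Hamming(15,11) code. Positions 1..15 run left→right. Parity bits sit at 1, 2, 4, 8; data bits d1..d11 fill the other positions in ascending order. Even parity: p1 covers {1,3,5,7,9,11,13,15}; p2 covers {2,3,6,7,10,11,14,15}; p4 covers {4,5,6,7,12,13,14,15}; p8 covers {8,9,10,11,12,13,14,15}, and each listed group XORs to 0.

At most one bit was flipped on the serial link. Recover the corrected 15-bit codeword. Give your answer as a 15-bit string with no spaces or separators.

s1 (pos 1,3,5,7,9,11,13,15): 1⊕0⊕1⊕1⊕0⊕0⊕1⊕0 = 0
s2 (pos 2,3,6,7,10,11,14,15): 1⊕0⊕0⊕1⊕0⊕0⊕1⊕0 = 1
s4 (pos 4,5,6,7,12,13,14,15): 1⊕1⊕0⊕1⊕1⊕1⊕1⊕0 = 0
s8 (pos 8,9,10,11,12,13,14,15): 1⊕0⊕0⊕0⊕1⊕1⊕1⊕0 = 0
Syndrome s8…s1 = 0010 → error at position 2.
Flip position 2: 110110110001110 → 100110110001110

100110110001110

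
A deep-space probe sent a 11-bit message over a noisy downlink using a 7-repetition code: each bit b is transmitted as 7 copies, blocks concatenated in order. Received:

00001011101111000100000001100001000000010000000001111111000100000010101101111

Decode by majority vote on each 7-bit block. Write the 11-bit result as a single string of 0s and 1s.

01000001001

Block 1 (0000101): 2 ones → 0
Block 2 (1101111): 6 ones → 1
Block 3 (0001000): 1 one → 0
Block 4 (0000110): 2 ones → 0
Block 5 (0001000): 1 one → 0
Block 6 (0000100): 1 one → 0
Block 7 (0000000): 0 ones → 0
Block 8 (1111111): 7 ones → 1
Block 9 (0001000): 1 one → 0
Block 10 (0001010): 2 ones → 0
Block 11 (1101111): 6 ones → 1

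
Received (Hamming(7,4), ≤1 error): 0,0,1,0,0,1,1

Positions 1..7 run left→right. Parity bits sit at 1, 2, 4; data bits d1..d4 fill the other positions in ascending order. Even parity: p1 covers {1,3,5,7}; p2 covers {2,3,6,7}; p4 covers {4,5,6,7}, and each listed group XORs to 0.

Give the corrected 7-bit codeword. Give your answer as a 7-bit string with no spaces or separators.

s1 (pos 1,3,5,7): 0⊕1⊕0⊕1 = 0
s2 (pos 2,3,6,7): 0⊕1⊕1⊕1 = 1
s4 (pos 4,5,6,7): 0⊕0⊕1⊕1 = 0
Syndrome s4…s1 = 010 → error at position 2.
Flip position 2: 0010011 → 0110011

0110011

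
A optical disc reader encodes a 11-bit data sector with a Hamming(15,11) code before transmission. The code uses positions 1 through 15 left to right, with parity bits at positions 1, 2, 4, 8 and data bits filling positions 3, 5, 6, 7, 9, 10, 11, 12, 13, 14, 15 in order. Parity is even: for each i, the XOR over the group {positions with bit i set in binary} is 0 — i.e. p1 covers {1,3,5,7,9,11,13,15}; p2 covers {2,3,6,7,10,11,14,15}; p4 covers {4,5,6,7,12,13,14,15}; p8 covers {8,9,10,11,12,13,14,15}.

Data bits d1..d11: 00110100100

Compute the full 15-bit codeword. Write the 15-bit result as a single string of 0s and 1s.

Place data at non-parity positions: p1 p2 0 p4 0 1 1 p8 0 1 0 0 1 0 0
p1 (pos 1,3,5,7,9,11,13,15): XOR of data positions = 0⊕0⊕1⊕0⊕0⊕1⊕0 = 0
p2 (pos 2,3,6,7,10,11,14,15): XOR of data positions = 0⊕1⊕1⊕1⊕0⊕0⊕0 = 1
p4 (pos 4,5,6,7,12,13,14,15): XOR of data positions = 0⊕1⊕1⊕0⊕1⊕0⊕0 = 1
p8 (pos 8,9,10,11,12,13,14,15): XOR of data positions = 0⊕1⊕0⊕0⊕1⊕0⊕0 = 0
Codeword: 010101100100100

010101100100100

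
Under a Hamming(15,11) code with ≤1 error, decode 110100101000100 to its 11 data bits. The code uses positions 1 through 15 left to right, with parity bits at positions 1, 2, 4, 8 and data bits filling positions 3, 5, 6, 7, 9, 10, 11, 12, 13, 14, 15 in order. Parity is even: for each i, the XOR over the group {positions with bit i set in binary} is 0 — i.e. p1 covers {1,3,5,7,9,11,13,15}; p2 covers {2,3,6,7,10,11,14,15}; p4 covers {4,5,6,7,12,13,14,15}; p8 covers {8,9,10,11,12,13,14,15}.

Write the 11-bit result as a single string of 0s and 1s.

00011000100

s1 (pos 1,3,5,7,9,11,13,15): 1⊕0⊕0⊕1⊕1⊕0⊕1⊕0 = 0
s2 (pos 2,3,6,7,10,11,14,15): 1⊕0⊕0⊕1⊕0⊕0⊕0⊕0 = 0
s4 (pos 4,5,6,7,12,13,14,15): 1⊕0⊕0⊕1⊕0⊕1⊕0⊕0 = 1
s8 (pos 8,9,10,11,12,13,14,15): 0⊕1⊕0⊕0⊕0⊕1⊕0⊕0 = 0
Syndrome s8…s1 = 0100 → error at position 4.
Flip position 4: 110100101000100 → 110000101000100
Read data bits from positions 3,5,6,7,9,10,11,12,13,14,15: 00011000100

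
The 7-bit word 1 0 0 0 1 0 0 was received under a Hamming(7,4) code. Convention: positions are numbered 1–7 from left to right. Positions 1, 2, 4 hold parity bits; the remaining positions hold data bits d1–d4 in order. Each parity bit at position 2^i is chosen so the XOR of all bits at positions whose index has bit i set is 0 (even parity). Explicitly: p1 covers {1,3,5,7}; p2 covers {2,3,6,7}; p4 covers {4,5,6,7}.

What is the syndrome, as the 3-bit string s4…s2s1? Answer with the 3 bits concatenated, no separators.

s1 (pos 1,3,5,7): 1⊕0⊕1⊕0 = 0
s2 (pos 2,3,6,7): 0⊕0⊕0⊕0 = 0
s4 (pos 4,5,6,7): 0⊕1⊕0⊕0 = 1
Syndrome s4…s1 = 100 → error at position 4.

100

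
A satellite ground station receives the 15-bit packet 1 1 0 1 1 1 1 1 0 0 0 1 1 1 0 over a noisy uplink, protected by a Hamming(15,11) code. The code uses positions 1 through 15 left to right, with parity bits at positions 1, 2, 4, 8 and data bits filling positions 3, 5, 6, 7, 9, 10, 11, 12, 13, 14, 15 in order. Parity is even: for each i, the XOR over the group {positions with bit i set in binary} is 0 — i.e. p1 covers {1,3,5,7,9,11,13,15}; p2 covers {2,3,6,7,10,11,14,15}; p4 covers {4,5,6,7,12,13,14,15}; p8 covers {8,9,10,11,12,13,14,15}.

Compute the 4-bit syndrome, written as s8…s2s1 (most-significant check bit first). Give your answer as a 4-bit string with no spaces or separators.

s1 (pos 1,3,5,7,9,11,13,15): 1⊕0⊕1⊕1⊕0⊕0⊕1⊕0 = 0
s2 (pos 2,3,6,7,10,11,14,15): 1⊕0⊕1⊕1⊕0⊕0⊕1⊕0 = 0
s4 (pos 4,5,6,7,12,13,14,15): 1⊕1⊕1⊕1⊕1⊕1⊕1⊕0 = 1
s8 (pos 8,9,10,11,12,13,14,15): 1⊕0⊕0⊕0⊕1⊕1⊕1⊕0 = 0
Syndrome s8…s1 = 0100 → error at position 4.

0100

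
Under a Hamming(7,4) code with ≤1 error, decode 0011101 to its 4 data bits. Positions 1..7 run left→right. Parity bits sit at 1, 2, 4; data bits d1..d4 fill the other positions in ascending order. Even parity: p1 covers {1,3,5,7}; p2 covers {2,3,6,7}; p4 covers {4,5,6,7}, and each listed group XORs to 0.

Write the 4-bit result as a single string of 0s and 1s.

s1 (pos 1,3,5,7): 0⊕1⊕1⊕1 = 1
s2 (pos 2,3,6,7): 0⊕1⊕0⊕1 = 0
s4 (pos 4,5,6,7): 1⊕1⊕0⊕1 = 1
Syndrome s4…s1 = 101 → error at position 5.
Flip position 5: 0011101 → 0011001
Read data bits from positions 3,5,6,7: 1001

1001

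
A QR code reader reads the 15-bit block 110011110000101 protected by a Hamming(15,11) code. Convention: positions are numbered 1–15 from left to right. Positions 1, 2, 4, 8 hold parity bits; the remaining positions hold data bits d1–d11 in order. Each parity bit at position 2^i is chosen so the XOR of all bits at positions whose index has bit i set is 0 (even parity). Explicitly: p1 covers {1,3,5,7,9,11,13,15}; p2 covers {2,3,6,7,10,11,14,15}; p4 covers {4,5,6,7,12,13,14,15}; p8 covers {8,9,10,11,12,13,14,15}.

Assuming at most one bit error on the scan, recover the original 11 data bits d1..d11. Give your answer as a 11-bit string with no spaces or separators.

01110000001

s1 (pos 1,3,5,7,9,11,13,15): 1⊕0⊕1⊕1⊕0⊕0⊕1⊕1 = 1
s2 (pos 2,3,6,7,10,11,14,15): 1⊕0⊕1⊕1⊕0⊕0⊕0⊕1 = 0
s4 (pos 4,5,6,7,12,13,14,15): 0⊕1⊕1⊕1⊕0⊕1⊕0⊕1 = 1
s8 (pos 8,9,10,11,12,13,14,15): 1⊕0⊕0⊕0⊕0⊕1⊕0⊕1 = 1
Syndrome s8…s1 = 1101 → error at position 13.
Flip position 13: 110011110000101 → 110011110000001
Read data bits from positions 3,5,6,7,9,10,11,12,13,14,15: 01110000001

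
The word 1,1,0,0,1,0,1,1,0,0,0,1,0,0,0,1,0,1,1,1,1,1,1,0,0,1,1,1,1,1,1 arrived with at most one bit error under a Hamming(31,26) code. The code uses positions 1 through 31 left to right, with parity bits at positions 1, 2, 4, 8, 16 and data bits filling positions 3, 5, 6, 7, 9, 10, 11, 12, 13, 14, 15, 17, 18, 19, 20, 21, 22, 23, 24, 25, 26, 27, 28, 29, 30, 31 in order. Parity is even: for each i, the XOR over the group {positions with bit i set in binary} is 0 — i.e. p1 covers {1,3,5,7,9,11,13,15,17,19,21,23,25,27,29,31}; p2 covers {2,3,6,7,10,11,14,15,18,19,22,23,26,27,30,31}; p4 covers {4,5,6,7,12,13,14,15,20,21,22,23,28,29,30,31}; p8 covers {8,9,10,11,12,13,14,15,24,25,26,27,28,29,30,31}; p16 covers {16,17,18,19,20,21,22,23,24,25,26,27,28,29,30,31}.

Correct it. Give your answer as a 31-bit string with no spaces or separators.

s1 (pos 1,3,5,7,9,11,13,15,17,19,21,23,25,27,29,31): 1⊕0⊕1⊕1⊕0⊕0⊕0⊕0⊕0⊕1⊕1⊕1⊕0⊕1⊕1⊕1 = 1
s2 (pos 2,3,6,7,10,11,14,15,18,19,22,23,26,27,30,31): 1⊕0⊕0⊕1⊕0⊕0⊕0⊕0⊕1⊕1⊕1⊕1⊕1⊕1⊕1⊕1 = 0
s4 (pos 4,5,6,7,12,13,14,15,20,21,22,23,28,29,30,31): 0⊕1⊕0⊕1⊕1⊕0⊕0⊕0⊕1⊕1⊕1⊕1⊕1⊕1⊕1⊕1 = 1
s8 (pos 8,9,10,11,12,13,14,15,24,25,26,27,28,29,30,31): 1⊕0⊕0⊕0⊕1⊕0⊕0⊕0⊕0⊕0⊕1⊕1⊕1⊕1⊕1⊕1 = 0
s16 (pos 16,17,18,19,20,21,22,23,24,25,26,27,28,29,30,31): 1⊕0⊕1⊕1⊕1⊕1⊕1⊕1⊕0⊕0⊕1⊕1⊕1⊕1⊕1⊕1 = 1
Syndrome s16…s1 = 10101 → error at position 21.
Flip position 21: 1100101100010001011111100111111 → 1100101100010001011101100111111

1100101100010001011101100111111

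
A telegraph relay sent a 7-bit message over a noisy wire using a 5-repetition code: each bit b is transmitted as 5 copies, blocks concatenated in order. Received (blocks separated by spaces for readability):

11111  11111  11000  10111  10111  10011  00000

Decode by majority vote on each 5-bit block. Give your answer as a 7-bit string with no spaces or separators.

Block 1 (11111): 5 ones → 1
Block 2 (11111): 5 ones → 1
Block 3 (11000): 2 ones → 0
Block 4 (10111): 4 ones → 1
Block 5 (10111): 4 ones → 1
Block 6 (10011): 3 ones → 1
Block 7 (00000): 0 ones → 0

1101110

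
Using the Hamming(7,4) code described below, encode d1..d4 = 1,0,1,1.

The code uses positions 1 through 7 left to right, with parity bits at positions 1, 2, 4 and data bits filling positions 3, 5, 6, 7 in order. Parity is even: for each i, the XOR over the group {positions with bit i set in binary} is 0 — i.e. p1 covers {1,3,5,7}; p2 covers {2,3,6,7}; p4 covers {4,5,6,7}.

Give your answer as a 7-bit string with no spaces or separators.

0110011

Place data at non-parity positions: p1 p2 1 p4 0 1 1
p1 (pos 1,3,5,7): XOR of data positions = 1⊕0⊕1 = 0
p2 (pos 2,3,6,7): XOR of data positions = 1⊕1⊕1 = 1
p4 (pos 4,5,6,7): XOR of data positions = 0⊕1⊕1 = 0
Codeword: 0110011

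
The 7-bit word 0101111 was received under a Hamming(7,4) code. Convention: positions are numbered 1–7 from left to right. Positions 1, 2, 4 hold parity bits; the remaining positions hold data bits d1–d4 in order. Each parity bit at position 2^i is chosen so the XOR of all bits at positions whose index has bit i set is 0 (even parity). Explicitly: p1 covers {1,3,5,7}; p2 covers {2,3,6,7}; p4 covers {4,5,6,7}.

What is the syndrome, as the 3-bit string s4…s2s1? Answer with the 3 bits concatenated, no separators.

s1 (pos 1,3,5,7): 0⊕0⊕1⊕1 = 0
s2 (pos 2,3,6,7): 1⊕0⊕1⊕1 = 1
s4 (pos 4,5,6,7): 1⊕1⊕1⊕1 = 0
Syndrome s4…s1 = 010 → error at position 2.

010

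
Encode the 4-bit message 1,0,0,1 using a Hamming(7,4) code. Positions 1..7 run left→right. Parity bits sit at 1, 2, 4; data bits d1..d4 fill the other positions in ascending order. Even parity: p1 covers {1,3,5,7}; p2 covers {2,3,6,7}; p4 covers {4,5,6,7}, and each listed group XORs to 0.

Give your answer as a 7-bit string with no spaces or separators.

0011001

Place data at non-parity positions: p1 p2 1 p4 0 0 1
p1 (pos 1,3,5,7): XOR of data positions = 1⊕0⊕1 = 0
p2 (pos 2,3,6,7): XOR of data positions = 1⊕0⊕1 = 0
p4 (pos 4,5,6,7): XOR of data positions = 0⊕0⊕1 = 1
Codeword: 0011001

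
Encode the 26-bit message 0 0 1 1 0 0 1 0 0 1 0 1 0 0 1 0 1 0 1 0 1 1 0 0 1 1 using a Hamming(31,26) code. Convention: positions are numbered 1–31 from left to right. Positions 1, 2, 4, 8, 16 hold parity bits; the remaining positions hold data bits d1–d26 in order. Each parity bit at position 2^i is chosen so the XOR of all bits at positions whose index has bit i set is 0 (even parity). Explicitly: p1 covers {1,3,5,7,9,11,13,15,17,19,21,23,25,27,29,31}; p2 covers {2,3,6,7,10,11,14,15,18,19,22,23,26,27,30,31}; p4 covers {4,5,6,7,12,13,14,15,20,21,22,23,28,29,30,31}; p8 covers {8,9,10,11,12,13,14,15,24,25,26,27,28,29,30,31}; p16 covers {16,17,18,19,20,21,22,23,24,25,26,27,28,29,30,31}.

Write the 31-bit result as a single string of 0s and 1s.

Place data at non-parity positions: p1 p2 0 p4 0 1 1 p8 0 0 1 0 0 1 0 p16 1 0 0 1 0 1 0 1 0 1 1 0 0 1 1
p1 (pos 1,3,5,7,9,11,13,15,17,19,21,23,25,27,29,31): XOR of data positions = 0⊕0⊕1⊕0⊕1⊕0⊕0⊕1⊕0⊕0⊕0⊕0⊕1⊕0⊕1 = 1
p2 (pos 2,3,6,7,10,11,14,15,18,19,22,23,26,27,30,31): XOR of data positions = 0⊕1⊕1⊕0⊕1⊕1⊕0⊕0⊕0⊕1⊕0⊕1⊕1⊕1⊕1 = 1
p4 (pos 4,5,6,7,12,13,14,15,20,21,22,23,28,29,30,31): XOR of data positions = 0⊕1⊕1⊕0⊕0⊕1⊕0⊕1⊕0⊕1⊕0⊕0⊕0⊕1⊕1 = 1
p8 (pos 8,9,10,11,12,13,14,15,24,25,26,27,28,29,30,31): XOR of data positions = 0⊕0⊕1⊕0⊕0⊕1⊕0⊕1⊕0⊕1⊕1⊕0⊕0⊕1⊕1 = 1
p16 (pos 16,17,18,19,20,21,22,23,24,25,26,27,28,29,30,31): XOR of data positions = 1⊕0⊕0⊕1⊕0⊕1⊕0⊕1⊕0⊕1⊕1⊕0⊕0⊕1⊕1 = 0
Codeword: 1101011100100100100101010110011

1101011100100100100101010110011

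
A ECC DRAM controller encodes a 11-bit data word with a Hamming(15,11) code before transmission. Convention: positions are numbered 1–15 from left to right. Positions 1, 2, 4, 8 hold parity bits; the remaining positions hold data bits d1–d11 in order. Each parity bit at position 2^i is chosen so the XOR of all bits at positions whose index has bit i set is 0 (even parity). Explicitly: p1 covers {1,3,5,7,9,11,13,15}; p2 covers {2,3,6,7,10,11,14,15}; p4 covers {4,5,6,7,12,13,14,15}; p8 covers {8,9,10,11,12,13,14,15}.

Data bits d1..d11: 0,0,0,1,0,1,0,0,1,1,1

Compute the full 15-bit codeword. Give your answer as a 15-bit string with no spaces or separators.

Place data at non-parity positions: p1 p2 0 p4 0 0 1 p8 0 1 0 0 1 1 1
p1 (pos 1,3,5,7,9,11,13,15): XOR of data positions = 0⊕0⊕1⊕0⊕0⊕1⊕1 = 1
p2 (pos 2,3,6,7,10,11,14,15): XOR of data positions = 0⊕0⊕1⊕1⊕0⊕1⊕1 = 0
p4 (pos 4,5,6,7,12,13,14,15): XOR of data positions = 0⊕0⊕1⊕0⊕1⊕1⊕1 = 0
p8 (pos 8,9,10,11,12,13,14,15): XOR of data positions = 0⊕1⊕0⊕0⊕1⊕1⊕1 = 0
Codeword: 100000100100111

100000100100111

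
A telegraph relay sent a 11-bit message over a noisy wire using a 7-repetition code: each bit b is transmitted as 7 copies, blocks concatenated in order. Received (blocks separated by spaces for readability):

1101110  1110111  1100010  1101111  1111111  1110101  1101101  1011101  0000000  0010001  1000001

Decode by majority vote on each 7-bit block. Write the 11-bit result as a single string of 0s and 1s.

Block 1 (1101110): 5 ones → 1
Block 2 (1110111): 6 ones → 1
Block 3 (1100010): 3 ones → 0
Block 4 (1101111): 6 ones → 1
Block 5 (1111111): 7 ones → 1
Block 6 (1110101): 5 ones → 1
Block 7 (1101101): 5 ones → 1
Block 8 (1011101): 5 ones → 1
Block 9 (0000000): 0 ones → 0
Block 10 (0010001): 2 ones → 0
Block 11 (1000001): 2 ones → 0

11011111000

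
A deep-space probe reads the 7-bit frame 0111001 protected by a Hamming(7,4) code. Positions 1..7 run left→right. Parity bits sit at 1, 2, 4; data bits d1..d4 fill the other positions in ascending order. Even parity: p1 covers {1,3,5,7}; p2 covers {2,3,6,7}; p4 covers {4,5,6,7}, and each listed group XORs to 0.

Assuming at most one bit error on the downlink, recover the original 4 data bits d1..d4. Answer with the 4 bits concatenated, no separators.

1001

s1 (pos 1,3,5,7): 0⊕1⊕0⊕1 = 0
s2 (pos 2,3,6,7): 1⊕1⊕0⊕1 = 1
s4 (pos 4,5,6,7): 1⊕0⊕0⊕1 = 0
Syndrome s4…s1 = 010 → error at position 2.
Flip position 2: 0111001 → 0011001
Read data bits from positions 3,5,6,7: 1001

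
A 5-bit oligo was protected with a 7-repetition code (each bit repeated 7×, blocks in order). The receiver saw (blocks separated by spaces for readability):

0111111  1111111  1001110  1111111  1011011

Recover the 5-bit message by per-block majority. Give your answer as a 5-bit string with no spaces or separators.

11111

Block 1 (0111111): 6 ones → 1
Block 2 (1111111): 7 ones → 1
Block 3 (1001110): 4 ones → 1
Block 4 (1111111): 7 ones → 1
Block 5 (1011011): 5 ones → 1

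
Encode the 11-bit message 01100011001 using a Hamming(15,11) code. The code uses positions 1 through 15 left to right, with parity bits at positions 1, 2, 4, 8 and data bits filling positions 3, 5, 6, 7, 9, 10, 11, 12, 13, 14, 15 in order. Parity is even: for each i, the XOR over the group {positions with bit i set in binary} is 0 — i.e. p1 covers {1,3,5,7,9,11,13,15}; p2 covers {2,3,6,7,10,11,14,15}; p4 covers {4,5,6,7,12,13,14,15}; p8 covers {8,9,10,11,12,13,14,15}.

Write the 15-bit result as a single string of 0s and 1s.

Place data at non-parity positions: p1 p2 0 p4 1 1 0 p8 0 0 1 1 0 0 1
p1 (pos 1,3,5,7,9,11,13,15): XOR of data positions = 0⊕1⊕0⊕0⊕1⊕0⊕1 = 1
p2 (pos 2,3,6,7,10,11,14,15): XOR of data positions = 0⊕1⊕0⊕0⊕1⊕0⊕1 = 1
p4 (pos 4,5,6,7,12,13,14,15): XOR of data positions = 1⊕1⊕0⊕1⊕0⊕0⊕1 = 0
p8 (pos 8,9,10,11,12,13,14,15): XOR of data positions = 0⊕0⊕1⊕1⊕0⊕0⊕1 = 1
Codeword: 110011010011001

110011010011001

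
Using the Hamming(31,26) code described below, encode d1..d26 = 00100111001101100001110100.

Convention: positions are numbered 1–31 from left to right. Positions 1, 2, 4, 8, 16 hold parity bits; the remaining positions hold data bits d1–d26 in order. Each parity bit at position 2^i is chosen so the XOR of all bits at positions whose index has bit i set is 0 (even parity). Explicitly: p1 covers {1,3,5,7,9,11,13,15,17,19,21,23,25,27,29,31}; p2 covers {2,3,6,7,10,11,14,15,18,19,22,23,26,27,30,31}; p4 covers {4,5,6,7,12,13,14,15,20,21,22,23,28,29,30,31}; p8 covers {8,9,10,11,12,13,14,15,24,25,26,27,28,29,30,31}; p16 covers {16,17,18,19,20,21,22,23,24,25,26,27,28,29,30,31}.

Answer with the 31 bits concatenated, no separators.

1101010001110011101100001110100

Place data at non-parity positions: p1 p2 0 p4 0 1 0 p8 0 1 1 1 0 0 1 p16 1 0 1 1 0 0 0 0 1 1 1 0 1 0 0
p1 (pos 1,3,5,7,9,11,13,15,17,19,21,23,25,27,29,31): XOR of data positions = 0⊕0⊕0⊕0⊕1⊕0⊕1⊕1⊕1⊕0⊕0⊕1⊕1⊕1⊕0 = 1
p2 (pos 2,3,6,7,10,11,14,15,18,19,22,23,26,27,30,31): XOR of data positions = 0⊕1⊕0⊕1⊕1⊕0⊕1⊕0⊕1⊕0⊕0⊕1⊕1⊕0⊕0 = 1
p4 (pos 4,5,6,7,12,13,14,15,20,21,22,23,28,29,30,31): XOR of data positions = 0⊕1⊕0⊕1⊕0⊕0⊕1⊕1⊕0⊕0⊕0⊕0⊕1⊕0⊕0 = 1
p8 (pos 8,9,10,11,12,13,14,15,24,25,26,27,28,29,30,31): XOR of data positions = 0⊕1⊕1⊕1⊕0⊕0⊕1⊕0⊕1⊕1⊕1⊕0⊕1⊕0⊕0 = 0
p16 (pos 16,17,18,19,20,21,22,23,24,25,26,27,28,29,30,31): XOR of data positions = 1⊕0⊕1⊕1⊕0⊕0⊕0⊕0⊕1⊕1⊕1⊕0⊕1⊕0⊕0 = 1
Codeword: 1101010001110011101100001110100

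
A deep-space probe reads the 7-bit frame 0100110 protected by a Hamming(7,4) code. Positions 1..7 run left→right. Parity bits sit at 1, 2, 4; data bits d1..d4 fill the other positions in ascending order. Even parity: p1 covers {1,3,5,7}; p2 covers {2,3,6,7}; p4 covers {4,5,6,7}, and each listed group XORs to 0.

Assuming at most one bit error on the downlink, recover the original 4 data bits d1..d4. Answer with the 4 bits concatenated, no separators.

s1 (pos 1,3,5,7): 0⊕0⊕1⊕0 = 1
s2 (pos 2,3,6,7): 1⊕0⊕1⊕0 = 0
s4 (pos 4,5,6,7): 0⊕1⊕1⊕0 = 0
Syndrome s4…s1 = 001 → error at position 1.
Flip position 1: 0100110 → 1100110
Read data bits from positions 3,5,6,7: 0110

0110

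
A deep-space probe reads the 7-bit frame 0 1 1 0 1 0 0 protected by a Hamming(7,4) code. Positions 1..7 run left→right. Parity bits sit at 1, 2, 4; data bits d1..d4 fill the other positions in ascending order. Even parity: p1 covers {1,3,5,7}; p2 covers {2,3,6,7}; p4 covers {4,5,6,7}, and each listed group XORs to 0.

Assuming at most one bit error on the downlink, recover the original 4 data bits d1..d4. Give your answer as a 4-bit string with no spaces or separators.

s1 (pos 1,3,5,7): 0⊕1⊕1⊕0 = 0
s2 (pos 2,3,6,7): 1⊕1⊕0⊕0 = 0
s4 (pos 4,5,6,7): 0⊕1⊕0⊕0 = 1
Syndrome s4…s1 = 100 → error at position 4.
Flip position 4: 0110100 → 0111100
Read data bits from positions 3,5,6,7: 1100

1100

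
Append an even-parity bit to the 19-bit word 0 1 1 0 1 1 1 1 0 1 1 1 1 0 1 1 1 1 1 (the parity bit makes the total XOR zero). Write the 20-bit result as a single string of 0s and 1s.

01101111011110111111

XOR of the 19 data bits: 0⊕1⊕1⊕0⊕1⊕1⊕1⊕1⊕0⊕1⊕1⊕1⊕1⊕0⊕1⊕1⊕1⊕1⊕1 = 1
Parity bit = 1 (so all 20 bits XOR to 0).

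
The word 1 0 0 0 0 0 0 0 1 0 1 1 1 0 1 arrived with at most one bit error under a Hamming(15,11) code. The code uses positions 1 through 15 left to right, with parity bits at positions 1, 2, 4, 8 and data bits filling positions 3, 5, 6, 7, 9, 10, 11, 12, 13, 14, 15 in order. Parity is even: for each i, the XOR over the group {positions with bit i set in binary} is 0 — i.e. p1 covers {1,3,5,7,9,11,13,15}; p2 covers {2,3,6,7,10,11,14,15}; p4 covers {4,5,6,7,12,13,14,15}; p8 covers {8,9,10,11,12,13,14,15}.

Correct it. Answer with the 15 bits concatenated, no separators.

100000001011001

s1 (pos 1,3,5,7,9,11,13,15): 1⊕0⊕0⊕0⊕1⊕1⊕1⊕1 = 1
s2 (pos 2,3,6,7,10,11,14,15): 0⊕0⊕0⊕0⊕0⊕1⊕0⊕1 = 0
s4 (pos 4,5,6,7,12,13,14,15): 0⊕0⊕0⊕0⊕1⊕1⊕0⊕1 = 1
s8 (pos 8,9,10,11,12,13,14,15): 0⊕1⊕0⊕1⊕1⊕1⊕0⊕1 = 1
Syndrome s8…s1 = 1101 → error at position 13.
Flip position 13: 100000001011101 → 100000001011001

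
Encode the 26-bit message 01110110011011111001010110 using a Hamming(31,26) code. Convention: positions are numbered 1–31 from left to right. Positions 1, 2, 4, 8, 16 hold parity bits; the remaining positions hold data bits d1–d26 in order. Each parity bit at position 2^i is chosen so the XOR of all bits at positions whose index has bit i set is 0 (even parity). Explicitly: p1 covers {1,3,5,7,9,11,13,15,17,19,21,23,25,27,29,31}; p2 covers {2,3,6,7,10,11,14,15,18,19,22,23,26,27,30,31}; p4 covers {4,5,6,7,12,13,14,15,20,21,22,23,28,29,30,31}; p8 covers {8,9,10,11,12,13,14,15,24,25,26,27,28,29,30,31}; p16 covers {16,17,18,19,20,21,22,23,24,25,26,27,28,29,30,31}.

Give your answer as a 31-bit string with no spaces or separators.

1100111001100111011111001010110

Place data at non-parity positions: p1 p2 0 p4 1 1 1 p8 0 1 1 0 0 1 1 p16 0 1 1 1 1 1 0 0 1 0 1 0 1 1 0
p1 (pos 1,3,5,7,9,11,13,15,17,19,21,23,25,27,29,31): XOR of data positions = 0⊕1⊕1⊕0⊕1⊕0⊕1⊕0⊕1⊕1⊕0⊕1⊕1⊕1⊕0 = 1
p2 (pos 2,3,6,7,10,11,14,15,18,19,22,23,26,27,30,31): XOR of data positions = 0⊕1⊕1⊕1⊕1⊕1⊕1⊕1⊕1⊕1⊕0⊕0⊕1⊕1⊕0 = 1
p4 (pos 4,5,6,7,12,13,14,15,20,21,22,23,28,29,30,31): XOR of data positions = 1⊕1⊕1⊕0⊕0⊕1⊕1⊕1⊕1⊕1⊕0⊕0⊕1⊕1⊕0 = 0
p8 (pos 8,9,10,11,12,13,14,15,24,25,26,27,28,29,30,31): XOR of data positions = 0⊕1⊕1⊕0⊕0⊕1⊕1⊕0⊕1⊕0⊕1⊕0⊕1⊕1⊕0 = 0
p16 (pos 16,17,18,19,20,21,22,23,24,25,26,27,28,29,30,31): XOR of data positions = 0⊕1⊕1⊕1⊕1⊕1⊕0⊕0⊕1⊕0⊕1⊕0⊕1⊕1⊕0 = 1
Codeword: 1100111001100111011111001010110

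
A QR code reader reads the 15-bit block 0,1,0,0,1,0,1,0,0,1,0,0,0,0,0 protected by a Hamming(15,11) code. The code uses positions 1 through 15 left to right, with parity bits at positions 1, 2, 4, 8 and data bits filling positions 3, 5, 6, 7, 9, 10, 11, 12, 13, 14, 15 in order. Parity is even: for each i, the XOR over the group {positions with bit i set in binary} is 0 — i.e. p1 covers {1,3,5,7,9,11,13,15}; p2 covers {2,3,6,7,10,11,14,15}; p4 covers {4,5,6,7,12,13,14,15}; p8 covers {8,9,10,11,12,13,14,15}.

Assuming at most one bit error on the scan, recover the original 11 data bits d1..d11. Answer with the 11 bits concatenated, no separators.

s1 (pos 1,3,5,7,9,11,13,15): 0⊕0⊕1⊕1⊕0⊕0⊕0⊕0 = 0
s2 (pos 2,3,6,7,10,11,14,15): 1⊕0⊕0⊕1⊕1⊕0⊕0⊕0 = 1
s4 (pos 4,5,6,7,12,13,14,15): 0⊕1⊕0⊕1⊕0⊕0⊕0⊕0 = 0
s8 (pos 8,9,10,11,12,13,14,15): 0⊕0⊕1⊕0⊕0⊕0⊕0⊕0 = 1
Syndrome s8…s1 = 1010 → error at position 10.
Flip position 10: 010010100100000 → 010010100000000
Read data bits from positions 3,5,6,7,9,10,11,12,13,14,15: 01010000000

01010000000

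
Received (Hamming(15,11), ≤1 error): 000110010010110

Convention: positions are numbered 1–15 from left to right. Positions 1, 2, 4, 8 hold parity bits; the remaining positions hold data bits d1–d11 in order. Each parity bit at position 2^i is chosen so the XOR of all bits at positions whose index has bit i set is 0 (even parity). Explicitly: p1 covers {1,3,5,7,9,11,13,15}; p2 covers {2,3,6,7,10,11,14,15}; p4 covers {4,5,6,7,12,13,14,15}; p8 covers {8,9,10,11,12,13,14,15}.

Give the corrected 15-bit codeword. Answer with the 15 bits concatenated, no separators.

s1 (pos 1,3,5,7,9,11,13,15): 0⊕0⊕1⊕0⊕0⊕1⊕1⊕0 = 1
s2 (pos 2,3,6,7,10,11,14,15): 0⊕0⊕0⊕0⊕0⊕1⊕1⊕0 = 0
s4 (pos 4,5,6,7,12,13,14,15): 1⊕1⊕0⊕0⊕0⊕1⊕1⊕0 = 0
s8 (pos 8,9,10,11,12,13,14,15): 1⊕0⊕0⊕1⊕0⊕1⊕1⊕0 = 0
Syndrome s8…s1 = 0001 → error at position 1.
Flip position 1: 000110010010110 → 100110010010110

100110010010110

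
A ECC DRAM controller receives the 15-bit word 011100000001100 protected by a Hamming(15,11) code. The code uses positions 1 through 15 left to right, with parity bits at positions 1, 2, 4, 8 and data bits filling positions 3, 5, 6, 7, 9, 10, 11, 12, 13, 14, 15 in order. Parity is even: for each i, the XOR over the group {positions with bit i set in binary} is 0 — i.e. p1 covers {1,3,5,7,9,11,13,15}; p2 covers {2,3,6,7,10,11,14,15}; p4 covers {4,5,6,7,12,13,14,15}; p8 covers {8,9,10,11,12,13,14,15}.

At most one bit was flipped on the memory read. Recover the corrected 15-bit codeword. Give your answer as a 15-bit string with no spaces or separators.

011000000001100

s1 (pos 1,3,5,7,9,11,13,15): 0⊕1⊕0⊕0⊕0⊕0⊕1⊕0 = 0
s2 (pos 2,3,6,7,10,11,14,15): 1⊕1⊕0⊕0⊕0⊕0⊕0⊕0 = 0
s4 (pos 4,5,6,7,12,13,14,15): 1⊕0⊕0⊕0⊕1⊕1⊕0⊕0 = 1
s8 (pos 8,9,10,11,12,13,14,15): 0⊕0⊕0⊕0⊕1⊕1⊕0⊕0 = 0
Syndrome s8…s1 = 0100 → error at position 4.
Flip position 4: 011100000001100 → 011000000001100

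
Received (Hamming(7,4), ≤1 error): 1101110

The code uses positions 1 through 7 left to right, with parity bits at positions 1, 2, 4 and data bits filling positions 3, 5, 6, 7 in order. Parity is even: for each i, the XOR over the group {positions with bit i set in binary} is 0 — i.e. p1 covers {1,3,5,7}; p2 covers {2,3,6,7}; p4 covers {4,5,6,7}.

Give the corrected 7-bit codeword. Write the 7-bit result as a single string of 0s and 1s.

s1 (pos 1,3,5,7): 1⊕0⊕1⊕0 = 0
s2 (pos 2,3,6,7): 1⊕0⊕1⊕0 = 0
s4 (pos 4,5,6,7): 1⊕1⊕1⊕0 = 1
Syndrome s4…s1 = 100 → error at position 4.
Flip position 4: 1101110 → 1100110

1100110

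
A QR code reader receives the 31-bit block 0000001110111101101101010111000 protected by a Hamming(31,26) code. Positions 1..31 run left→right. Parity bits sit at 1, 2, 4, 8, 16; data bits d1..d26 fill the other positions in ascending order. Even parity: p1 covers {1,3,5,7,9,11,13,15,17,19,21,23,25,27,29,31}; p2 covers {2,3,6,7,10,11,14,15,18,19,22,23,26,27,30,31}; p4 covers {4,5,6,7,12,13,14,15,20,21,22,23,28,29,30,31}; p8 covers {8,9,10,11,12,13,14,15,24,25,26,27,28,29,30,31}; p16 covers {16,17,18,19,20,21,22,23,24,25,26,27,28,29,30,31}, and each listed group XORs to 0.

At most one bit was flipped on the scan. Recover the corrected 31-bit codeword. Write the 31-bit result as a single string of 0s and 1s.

0000001110111101101101110111000

s1 (pos 1,3,5,7,9,11,13,15,17,19,21,23,25,27,29,31): 0⊕0⊕0⊕1⊕1⊕1⊕1⊕0⊕1⊕1⊕0⊕0⊕0⊕1⊕0⊕0 = 1
s2 (pos 2,3,6,7,10,11,14,15,18,19,22,23,26,27,30,31): 0⊕0⊕0⊕1⊕0⊕1⊕1⊕0⊕0⊕1⊕1⊕0⊕1⊕1⊕0⊕0 = 1
s4 (pos 4,5,6,7,12,13,14,15,20,21,22,23,28,29,30,31): 0⊕0⊕0⊕1⊕1⊕1⊕1⊕0⊕1⊕0⊕1⊕0⊕1⊕0⊕0⊕0 = 1
s8 (pos 8,9,10,11,12,13,14,15,24,25,26,27,28,29,30,31): 1⊕1⊕0⊕1⊕1⊕1⊕1⊕0⊕1⊕0⊕1⊕1⊕1⊕0⊕0⊕0 = 0
s16 (pos 16,17,18,19,20,21,22,23,24,25,26,27,28,29,30,31): 1⊕1⊕0⊕1⊕1⊕0⊕1⊕0⊕1⊕0⊕1⊕1⊕1⊕0⊕0⊕0 = 1
Syndrome s16…s1 = 10111 → error at position 23.
Flip position 23: 0000001110111101101101010111000 → 0000001110111101101101110111000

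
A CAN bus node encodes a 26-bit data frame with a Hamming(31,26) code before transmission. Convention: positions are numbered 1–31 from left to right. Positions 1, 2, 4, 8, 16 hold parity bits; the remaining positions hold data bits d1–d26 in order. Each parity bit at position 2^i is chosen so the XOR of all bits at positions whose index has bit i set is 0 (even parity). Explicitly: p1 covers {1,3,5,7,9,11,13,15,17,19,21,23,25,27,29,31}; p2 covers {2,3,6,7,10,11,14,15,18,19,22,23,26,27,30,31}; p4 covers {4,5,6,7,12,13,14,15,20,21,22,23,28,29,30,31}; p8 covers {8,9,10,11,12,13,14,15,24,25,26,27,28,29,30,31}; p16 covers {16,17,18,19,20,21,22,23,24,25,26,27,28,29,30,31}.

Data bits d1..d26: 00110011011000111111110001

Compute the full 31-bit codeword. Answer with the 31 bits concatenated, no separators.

0000011100110111000111111110001

Place data at non-parity positions: p1 p2 0 p4 0 1 1 p8 0 0 1 1 0 1 1 p16 0 0 0 1 1 1 1 1 1 1 1 0 0 0 1
p1 (pos 1,3,5,7,9,11,13,15,17,19,21,23,25,27,29,31): XOR of data positions = 0⊕0⊕1⊕0⊕1⊕0⊕1⊕0⊕0⊕1⊕1⊕1⊕1⊕0⊕1 = 0
p2 (pos 2,3,6,7,10,11,14,15,18,19,22,23,26,27,30,31): XOR of data positions = 0⊕1⊕1⊕0⊕1⊕1⊕1⊕0⊕0⊕1⊕1⊕1⊕1⊕0⊕1 = 0
p4 (pos 4,5,6,7,12,13,14,15,20,21,22,23,28,29,30,31): XOR of data positions = 0⊕1⊕1⊕1⊕0⊕1⊕1⊕1⊕1⊕1⊕1⊕0⊕0⊕0⊕1 = 0
p8 (pos 8,9,10,11,12,13,14,15,24,25,26,27,28,29,30,31): XOR of data positions = 0⊕0⊕1⊕1⊕0⊕1⊕1⊕1⊕1⊕1⊕1⊕0⊕0⊕0⊕1 = 1
p16 (pos 16,17,18,19,20,21,22,23,24,25,26,27,28,29,30,31): XOR of data positions = 0⊕0⊕0⊕1⊕1⊕1⊕1⊕1⊕1⊕1⊕1⊕0⊕0⊕0⊕1 = 1
Codeword: 0000011100110111000111111110001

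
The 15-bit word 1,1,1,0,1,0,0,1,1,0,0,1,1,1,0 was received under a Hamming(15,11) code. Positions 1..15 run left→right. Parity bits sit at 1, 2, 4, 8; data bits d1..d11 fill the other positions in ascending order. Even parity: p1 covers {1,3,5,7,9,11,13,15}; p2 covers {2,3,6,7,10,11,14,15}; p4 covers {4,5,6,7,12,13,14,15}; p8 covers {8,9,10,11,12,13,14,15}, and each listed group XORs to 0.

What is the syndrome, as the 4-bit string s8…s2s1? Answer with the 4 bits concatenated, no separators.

1011

s1 (pos 1,3,5,7,9,11,13,15): 1⊕1⊕1⊕0⊕1⊕0⊕1⊕0 = 1
s2 (pos 2,3,6,7,10,11,14,15): 1⊕1⊕0⊕0⊕0⊕0⊕1⊕0 = 1
s4 (pos 4,5,6,7,12,13,14,15): 0⊕1⊕0⊕0⊕1⊕1⊕1⊕0 = 0
s8 (pos 8,9,10,11,12,13,14,15): 1⊕1⊕0⊕0⊕1⊕1⊕1⊕0 = 1
Syndrome s8…s1 = 1011 → error at position 11.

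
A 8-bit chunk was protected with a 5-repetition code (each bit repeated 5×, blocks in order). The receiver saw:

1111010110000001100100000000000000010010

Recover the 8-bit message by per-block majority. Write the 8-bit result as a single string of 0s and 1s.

11010000

Block 1 (11110): 4 ones → 1
Block 2 (10110): 3 ones → 1
Block 3 (00000): 0 ones → 0
Block 4 (11001): 3 ones → 1
Block 5 (00000): 0 ones → 0
Block 6 (00000): 0 ones → 0
Block 7 (00000): 0 ones → 0
Block 8 (10010): 2 ones → 0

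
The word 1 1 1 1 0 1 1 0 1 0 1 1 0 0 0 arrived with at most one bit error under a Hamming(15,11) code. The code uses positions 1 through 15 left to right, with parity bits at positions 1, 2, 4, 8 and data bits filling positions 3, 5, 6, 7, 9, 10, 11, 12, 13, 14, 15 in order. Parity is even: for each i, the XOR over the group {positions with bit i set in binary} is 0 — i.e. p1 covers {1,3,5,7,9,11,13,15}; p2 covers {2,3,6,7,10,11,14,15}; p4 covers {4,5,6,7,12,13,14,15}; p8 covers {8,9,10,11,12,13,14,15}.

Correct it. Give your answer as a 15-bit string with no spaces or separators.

111101101001000

s1 (pos 1,3,5,7,9,11,13,15): 1⊕1⊕0⊕1⊕1⊕1⊕0⊕0 = 1
s2 (pos 2,3,6,7,10,11,14,15): 1⊕1⊕1⊕1⊕0⊕1⊕0⊕0 = 1
s4 (pos 4,5,6,7,12,13,14,15): 1⊕0⊕1⊕1⊕1⊕0⊕0⊕0 = 0
s8 (pos 8,9,10,11,12,13,14,15): 0⊕1⊕0⊕1⊕1⊕0⊕0⊕0 = 1
Syndrome s8…s1 = 1011 → error at position 11.
Flip position 11: 111101101011000 → 111101101001000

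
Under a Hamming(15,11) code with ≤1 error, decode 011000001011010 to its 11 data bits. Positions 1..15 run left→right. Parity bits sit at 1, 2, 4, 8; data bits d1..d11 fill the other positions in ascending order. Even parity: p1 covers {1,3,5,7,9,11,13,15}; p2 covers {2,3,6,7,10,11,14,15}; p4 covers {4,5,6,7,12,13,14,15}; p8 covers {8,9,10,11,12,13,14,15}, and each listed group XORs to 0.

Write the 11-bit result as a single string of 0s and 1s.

10001011010

s1 (pos 1,3,5,7,9,11,13,15): 0⊕1⊕0⊕0⊕1⊕1⊕0⊕0 = 1
s2 (pos 2,3,6,7,10,11,14,15): 1⊕1⊕0⊕0⊕0⊕1⊕1⊕0 = 0
s4 (pos 4,5,6,7,12,13,14,15): 0⊕0⊕0⊕0⊕1⊕0⊕1⊕0 = 0
s8 (pos 8,9,10,11,12,13,14,15): 0⊕1⊕0⊕1⊕1⊕0⊕1⊕0 = 0
Syndrome s8…s1 = 0001 → error at position 1.
Flip position 1: 011000001011010 → 111000001011010
Read data bits from positions 3,5,6,7,9,10,11,12,13,14,15: 10001011010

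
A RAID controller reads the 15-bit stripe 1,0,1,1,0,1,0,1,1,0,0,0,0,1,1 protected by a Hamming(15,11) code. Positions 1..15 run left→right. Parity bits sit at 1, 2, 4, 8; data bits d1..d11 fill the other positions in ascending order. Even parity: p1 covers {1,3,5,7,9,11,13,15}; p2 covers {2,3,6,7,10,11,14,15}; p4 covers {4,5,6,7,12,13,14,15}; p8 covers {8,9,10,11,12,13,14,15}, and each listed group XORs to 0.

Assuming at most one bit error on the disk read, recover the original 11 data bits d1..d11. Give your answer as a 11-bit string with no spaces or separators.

10101000011

s1 (pos 1,3,5,7,9,11,13,15): 1⊕1⊕0⊕0⊕1⊕0⊕0⊕1 = 0
s2 (pos 2,3,6,7,10,11,14,15): 0⊕1⊕1⊕0⊕0⊕0⊕1⊕1 = 0
s4 (pos 4,5,6,7,12,13,14,15): 1⊕0⊕1⊕0⊕0⊕0⊕1⊕1 = 0
s8 (pos 8,9,10,11,12,13,14,15): 1⊕1⊕0⊕0⊕0⊕0⊕1⊕1 = 0
Syndrome s8…s1 = 0000 → no error.
Read data bits from positions 3,5,6,7,9,10,11,12,13,14,15: 10101000011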